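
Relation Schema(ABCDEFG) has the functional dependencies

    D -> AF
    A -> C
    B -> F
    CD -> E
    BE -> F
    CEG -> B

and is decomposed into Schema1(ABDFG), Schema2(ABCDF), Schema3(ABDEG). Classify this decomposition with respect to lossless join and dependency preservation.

Lossless test (chase): Rows 1 and 3 agree on D; apply D→AF and equate their AF entries. Rows 1 and 2 agree on A; apply A→C and equate their C entries. Rows 1 and 3 agree on A; apply A→C and equate their C entries. Rows 1 and 2 agree on CD; apply CD→E and equate their E entries. Rows 1 and 3 agree on CD; apply CD→E and equate their E entries. Row 1 is now all distinguished symbols — the join is lossless.
Dependency preservation: the restricted closure of {CEG} across the fragments never reaches {B}, so CEG → B cannot be enforced without a join — not preserved.

lossless but not dependency-preserving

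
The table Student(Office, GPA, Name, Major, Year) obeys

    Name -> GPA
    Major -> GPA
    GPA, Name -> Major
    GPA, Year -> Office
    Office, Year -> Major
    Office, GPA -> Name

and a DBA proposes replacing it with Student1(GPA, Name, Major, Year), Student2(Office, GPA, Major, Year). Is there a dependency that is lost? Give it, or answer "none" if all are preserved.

Office, GPA -> Name

Check Office, GPA → Name: no single fragment contains all of {Office, GPA, Name}, and the restricted closure of {Office, GPA} across the fragments never reaches {Name}.
Name → GPA is preserved.
Major → GPA is preserved.
GPA, Name → Major is preserved.
GPA, Year → Office is preserved.
Office, Year → Major is preserved.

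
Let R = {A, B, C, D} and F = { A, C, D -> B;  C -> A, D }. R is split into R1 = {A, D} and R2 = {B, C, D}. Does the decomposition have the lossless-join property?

Common attributes: R1 ∩ R2 = {D}.
No dependency enlarges {D}, so (D)⁺ = {D}.
The closure contains neither all of R1 = {A, D} nor all of R2 = {B, C, D}, so the common attributes are not a superkey of either fragment. The join is lossy.

No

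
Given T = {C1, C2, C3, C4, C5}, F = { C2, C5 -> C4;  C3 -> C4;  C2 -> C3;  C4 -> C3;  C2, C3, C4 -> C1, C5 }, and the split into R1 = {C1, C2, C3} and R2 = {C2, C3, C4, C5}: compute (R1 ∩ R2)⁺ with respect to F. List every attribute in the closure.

C1, C2, C3, C4, C5

R1 ∩ R2 = {C2, C3}.
C3 → C4 applies, adding C4
C2, C3, C4 → C1, C5 applies, adding C1, C5
Closure: {C1, C2, C3, C4, C5}.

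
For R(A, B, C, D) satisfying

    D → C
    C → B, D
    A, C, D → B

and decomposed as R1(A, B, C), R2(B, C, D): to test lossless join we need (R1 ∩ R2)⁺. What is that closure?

R1 ∩ R2 = {B, C}.
C → B, D applies, adding D
Closure: {B, C, D}.

B, C, D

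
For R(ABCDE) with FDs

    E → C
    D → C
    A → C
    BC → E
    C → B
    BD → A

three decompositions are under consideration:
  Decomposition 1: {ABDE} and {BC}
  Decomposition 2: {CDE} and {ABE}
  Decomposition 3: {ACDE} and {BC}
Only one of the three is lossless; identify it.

Decomposition 3

Decomposition 1: common = {B}, closure = {B} → lossy.
Decomposition 2: common = {E}, closure = {BCE} → lossy.
Decomposition 3: common = {C}, closure = {BCE} → lossless.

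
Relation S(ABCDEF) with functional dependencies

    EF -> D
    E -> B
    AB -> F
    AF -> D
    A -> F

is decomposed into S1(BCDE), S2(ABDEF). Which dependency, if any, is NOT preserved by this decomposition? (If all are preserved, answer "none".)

EF → D lies within S2.
E → B lies within S1.
AB → F lies within S2.
AF → D lies within S2.
A → F lies within S2.
Every dependency is enforceable on the fragments, so the decomposition is dependency-preserving.

none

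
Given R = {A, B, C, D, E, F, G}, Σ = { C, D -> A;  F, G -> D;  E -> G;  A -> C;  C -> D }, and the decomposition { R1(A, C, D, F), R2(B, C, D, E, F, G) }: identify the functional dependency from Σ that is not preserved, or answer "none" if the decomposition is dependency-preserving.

C, D → A lies within R1.
F, G → D lies within R2.
E → G lies within R2.
A → C lies within R1.
C → D lies within R1.
Every dependency is enforceable on the fragments, so the decomposition is dependency-preserving.

none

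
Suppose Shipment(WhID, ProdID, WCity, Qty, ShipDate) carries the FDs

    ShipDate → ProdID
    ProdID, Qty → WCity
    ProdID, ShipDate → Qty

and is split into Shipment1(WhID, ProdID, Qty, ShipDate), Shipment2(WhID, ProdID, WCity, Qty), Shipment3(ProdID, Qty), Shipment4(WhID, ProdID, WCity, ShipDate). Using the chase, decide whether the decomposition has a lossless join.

Chase test. Columns are WhID, ProdID, WCity, Qty, ShipDate; row i has aⱼ where attribute j ∈ Shipmenti, else bᵢⱼ.
Initial tableau (one row per fragment):
  row 1: a1 a2 b13 a4 a5
  row 2: a1 a2 a3 a4 b25
  row 3: b31 a2 b33 a4 b35
  row 4: a1 a2 a3 b44 a5
Rows 1 and 2 agree on ProdID, Qty; apply ProdID, Qty→WCity and equate their WCity entries.
Rows 1 and 3 agree on ProdID, Qty; apply ProdID, Qty→WCity and equate their WCity entries.
Rows 1 and 4 agree on ProdID, ShipDate; apply ProdID, ShipDate→Qty and equate their Qty entries.
Row 1 is now all distinguished symbols — the join is lossless.

Yes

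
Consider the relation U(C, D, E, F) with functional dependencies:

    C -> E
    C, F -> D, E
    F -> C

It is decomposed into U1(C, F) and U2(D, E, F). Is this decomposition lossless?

Common attributes: U1 ∩ U2 = {F}.
Closure of {F}: F → C applies, adding C; C → E applies, adding E; C, F → D, E applies, adding D. So (F)⁺ = {C, D, E, F}.
This closure contains every attribute of U1, so U1 ∩ U2 → U1. The join is lossless.

Yes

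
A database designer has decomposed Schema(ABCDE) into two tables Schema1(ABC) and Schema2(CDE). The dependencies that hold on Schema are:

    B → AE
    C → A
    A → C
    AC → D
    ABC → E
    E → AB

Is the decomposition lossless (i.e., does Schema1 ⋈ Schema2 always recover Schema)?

No

Common attributes: Schema1 ∩ Schema2 = {C}.
Closure of {C}: C → A applies, adding A; AC → D applies, adding D. So (C)⁺ = {ACD}.
The closure contains neither all of Schema1 = {ABC} nor all of Schema2 = {CDE}, so the common attributes are not a superkey of either fragment. The join is lossy.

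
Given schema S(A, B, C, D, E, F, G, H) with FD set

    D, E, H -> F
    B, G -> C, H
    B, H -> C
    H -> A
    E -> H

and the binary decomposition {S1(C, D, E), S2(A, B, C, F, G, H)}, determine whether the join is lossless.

Common attributes: S1 ∩ S2 = {C}.
No dependency enlarges {C}, so (C)⁺ = {C}.
The closure contains neither all of S1 = {C, D, E} nor all of S2 = {A, B, C, F, G, H}, so the common attributes are not a superkey of either fragment. The join is lossy.

No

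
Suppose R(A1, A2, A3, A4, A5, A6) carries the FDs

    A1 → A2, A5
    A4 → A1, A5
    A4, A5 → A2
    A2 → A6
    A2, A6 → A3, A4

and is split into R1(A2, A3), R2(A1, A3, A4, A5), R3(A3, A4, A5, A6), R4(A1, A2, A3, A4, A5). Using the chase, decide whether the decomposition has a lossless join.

Chase test. Columns are A1, A2, A3, A4, A5, A6; row i has aⱼ where attribute j ∈ Ri, else bᵢⱼ.
Initial tableau (one row per fragment):
  row 1: b11 a2 a3 b14 b15 b16
  row 2: a1 b22 a3 a4 a5 b26
  row 3: b31 b32 a3 a4 a5 a6
  row 4: a1 a2 a3 a4 a5 b46
Rows 2 and 4 agree on A1; apply A1→A2, A5 and equate their A2, A5 entries.
Rows 2 and 3 agree on A4; apply A4→A1, A5 and equate their A1, A5 entries.
Rows 2 and 3 agree on A4, A5; apply A4, A5→A2 and equate their A2 entries.
Rows 1 and 2 agree on A2; apply A2→A6 and equate their A6 entries.
Rows 1 and 3 agree on A2; apply A2→A6 and equate their A6 entries.
Rows 1 and 4 agree on A2; apply A2→A6 and equate their A6 entries.
Rows 1 and 2 agree on A2, A6; apply A2, A6→A3, A4 and equate their A3, A4 entries.
Rows 1 and 2 agree on A4; apply A4→A1, A5 and equate their A1, A5 entries.
Row 1 is now all distinguished symbols — the join is lossless.

Yes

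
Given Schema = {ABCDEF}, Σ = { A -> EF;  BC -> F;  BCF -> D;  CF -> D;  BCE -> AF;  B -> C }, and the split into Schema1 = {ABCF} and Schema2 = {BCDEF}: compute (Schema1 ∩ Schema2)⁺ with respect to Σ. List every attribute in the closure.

Schema1 ∩ Schema2 = {BCF}.
BCF → D applies, adding D
Closure: {BCDF}.

BCDF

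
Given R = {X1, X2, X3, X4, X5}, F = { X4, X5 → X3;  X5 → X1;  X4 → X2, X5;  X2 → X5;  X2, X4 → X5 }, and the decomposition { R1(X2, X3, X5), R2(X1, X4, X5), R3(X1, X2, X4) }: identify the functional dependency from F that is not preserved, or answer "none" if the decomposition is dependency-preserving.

X4, X5 → X3

Check X4, X5 → X3: no single fragment contains all of {X3, X4, X5}, and the restricted closure of {X4, X5} across the fragments never reaches {X3}.
X5 → X1 is preserved.
X4 → X2, X5 is preserved.
X2 → X5 is preserved.
X2, X4 → X5 is preserved.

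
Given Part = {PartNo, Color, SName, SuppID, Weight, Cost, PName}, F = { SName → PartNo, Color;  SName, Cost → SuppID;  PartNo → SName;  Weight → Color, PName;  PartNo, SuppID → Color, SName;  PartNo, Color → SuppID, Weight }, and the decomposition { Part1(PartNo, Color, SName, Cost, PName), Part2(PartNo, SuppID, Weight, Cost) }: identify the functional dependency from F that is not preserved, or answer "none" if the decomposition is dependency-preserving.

Check Weight → Color, PName: no single fragment contains all of {Color, Weight, PName}, and the restricted closure of {Weight} across the fragments never reaches {Color, PName}.
SName → PartNo, Color is preserved.
SName, Cost → SuppID is preserved.
PartNo → SName is preserved.
PartNo, SuppID → Color, SName is preserved.
PartNo, Color → SuppID, Weight is preserved.

Weight → Color, PName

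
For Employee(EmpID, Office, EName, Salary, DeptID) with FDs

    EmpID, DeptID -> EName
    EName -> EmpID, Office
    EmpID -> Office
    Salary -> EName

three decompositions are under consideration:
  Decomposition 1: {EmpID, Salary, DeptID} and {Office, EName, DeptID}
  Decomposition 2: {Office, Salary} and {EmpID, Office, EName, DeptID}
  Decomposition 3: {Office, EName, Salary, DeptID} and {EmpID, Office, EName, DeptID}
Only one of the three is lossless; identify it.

Decomposition 3

Decomposition 1: common = {DeptID}, closure = {DeptID} → lossy.
Decomposition 2: common = {Office}, closure = {Office} → lossy.
Decomposition 3: common = {Office, EName, DeptID}, closure = {EmpID, Office, EName, DeptID} → lossless.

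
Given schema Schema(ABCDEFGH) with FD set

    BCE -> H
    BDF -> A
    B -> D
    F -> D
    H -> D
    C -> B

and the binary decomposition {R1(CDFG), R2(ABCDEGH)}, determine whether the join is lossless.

Common attributes: R1 ∩ R2 = {CDG}.
Closure of {CDG}: C → B applies, adding B. So (CDG)⁺ = {BCDG}.
The closure contains neither all of R1 = {CDFG} nor all of R2 = {ABCDEGH}, so the common attributes are not a superkey of either fragment. The join is lossy.

No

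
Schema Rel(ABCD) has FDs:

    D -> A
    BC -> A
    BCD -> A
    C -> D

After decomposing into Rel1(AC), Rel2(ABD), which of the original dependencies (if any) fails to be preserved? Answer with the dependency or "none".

Check C → D: no single fragment contains all of {CD}, and the restricted closure of {C} across the fragments never reaches {D}.
D → A is preserved.
BC → A is preserved.
BCD → A is preserved.

C -> D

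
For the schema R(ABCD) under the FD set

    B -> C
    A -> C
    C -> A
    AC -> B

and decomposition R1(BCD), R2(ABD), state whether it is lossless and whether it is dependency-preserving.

Lossless test: (BD)⁺ = {ABCD}, which contains all of one fragment — lossless.
Dependency preservation: A → C; C → A; AC → B are not contained in any single fragment, but the restricted closure of each left-hand side across the fragments still reaches the right-hand side; the remaining FDs each lie inside some fragment. All dependencies are preserved.

lossless and dependency-preserving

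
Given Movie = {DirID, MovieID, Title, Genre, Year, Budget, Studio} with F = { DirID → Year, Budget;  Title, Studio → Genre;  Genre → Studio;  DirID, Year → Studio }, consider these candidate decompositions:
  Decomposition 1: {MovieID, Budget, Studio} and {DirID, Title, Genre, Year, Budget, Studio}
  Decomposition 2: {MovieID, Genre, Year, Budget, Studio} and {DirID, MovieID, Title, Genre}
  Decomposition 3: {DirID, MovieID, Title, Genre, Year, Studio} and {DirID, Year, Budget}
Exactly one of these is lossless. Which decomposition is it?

Decomposition 1: common = {Budget, Studio}, closure = {Budget, Studio} → lossy.
Decomposition 2: common = {MovieID, Genre}, closure = {MovieID, Genre, Studio} → lossy.
Decomposition 3: common = {DirID, Year}, closure = {DirID, Year, Budget, Studio} → lossless.

Decomposition 3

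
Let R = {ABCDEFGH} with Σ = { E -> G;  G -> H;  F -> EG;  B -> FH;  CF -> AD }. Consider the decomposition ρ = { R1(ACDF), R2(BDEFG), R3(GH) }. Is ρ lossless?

No

Chase test. Columns are ABCDEFGH; row i has aⱼ where attribute j ∈ Ri, else bᵢⱼ.
Initial tableau (one row per fragment):
  row 1: a1 b12 a3 a4 b15 a6 b17 b18
  row 2: b21 a2 b23 a4 a5 a6 a7 b28
  row 3: b31 b32 b33 b34 b35 b36 a7 a8
Rows 2 and 3 agree on G; apply G→H and equate their H entries.
Rows 1 and 2 agree on F; apply F→EG and equate their EG entries.
Rows 1 and 2 agree on G; apply G→H and equate their H entries.
No row becomes fully distinguished — the join is lossy.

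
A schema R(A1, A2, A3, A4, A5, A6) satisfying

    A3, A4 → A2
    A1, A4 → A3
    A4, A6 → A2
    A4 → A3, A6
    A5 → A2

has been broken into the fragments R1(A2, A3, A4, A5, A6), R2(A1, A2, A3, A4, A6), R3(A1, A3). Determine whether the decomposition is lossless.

No

Chase test. Columns are A1, A2, A3, A4, A5, A6; row i has aⱼ where attribute j ∈ Ri, else bᵢⱼ.
Initial tableau (one row per fragment):
  row 1: b11 a2 a3 a4 a5 a6
  row 2: a1 a2 a3 a4 b25 a6
  row 3: a1 b32 a3 b34 b35 b36
No row becomes fully distinguished — the join is lossy.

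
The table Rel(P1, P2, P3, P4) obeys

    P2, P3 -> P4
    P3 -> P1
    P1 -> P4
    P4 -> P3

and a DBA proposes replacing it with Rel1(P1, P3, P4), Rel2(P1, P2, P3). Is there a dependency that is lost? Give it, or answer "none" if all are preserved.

P2, P3 → P4: restricted closure across fragments reaches P4.
P3 → P1 lies within Rel1.
P1 → P4 lies within Rel1.
P4 → P3 lies within Rel1.
Every dependency is enforceable on the fragments, so the decomposition is dependency-preserving.

none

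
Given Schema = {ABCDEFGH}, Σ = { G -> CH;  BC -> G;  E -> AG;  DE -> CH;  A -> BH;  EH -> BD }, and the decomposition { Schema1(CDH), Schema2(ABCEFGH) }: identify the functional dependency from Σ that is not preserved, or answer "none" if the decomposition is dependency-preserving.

EH -> BD

Check EH → BD: no single fragment contains all of {BDEH}, and the restricted closure of {EH} across the fragments never reaches {BD}.
G → CH is preserved.
BC → G is preserved.
E → AG is preserved.
DE → CH is preserved.
A → BH is preserved.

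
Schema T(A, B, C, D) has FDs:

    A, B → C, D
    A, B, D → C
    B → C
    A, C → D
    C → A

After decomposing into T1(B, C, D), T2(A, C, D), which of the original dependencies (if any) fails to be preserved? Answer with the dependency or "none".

A, B → C, D: restricted closure across fragments reaches C, D.
A, B, D → C: restricted closure across fragments reaches C.
B → C lies within T1.
A, C → D lies within T2.
C → A lies within T2.
Every dependency is enforceable on the fragments, so the decomposition is dependency-preserving.

none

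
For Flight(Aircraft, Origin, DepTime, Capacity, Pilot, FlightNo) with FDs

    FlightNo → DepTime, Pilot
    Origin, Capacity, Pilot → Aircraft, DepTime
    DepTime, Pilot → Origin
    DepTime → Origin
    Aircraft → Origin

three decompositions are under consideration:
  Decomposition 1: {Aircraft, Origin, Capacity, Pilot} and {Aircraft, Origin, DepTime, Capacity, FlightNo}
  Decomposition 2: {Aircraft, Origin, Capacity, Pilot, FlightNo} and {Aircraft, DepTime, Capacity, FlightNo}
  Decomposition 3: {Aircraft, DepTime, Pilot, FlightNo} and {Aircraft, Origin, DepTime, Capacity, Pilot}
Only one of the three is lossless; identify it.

Decomposition 2

Decomposition 1: common = {Aircraft, Origin, Capacity}, closure = {Aircraft, Origin, Capacity} → lossy.
Decomposition 2: common = {Aircraft, Capacity, FlightNo}, closure = {Aircraft, Origin, DepTime, Capacity, Pilot, FlightNo} → lossless.
Decomposition 3: common = {Aircraft, DepTime, Pilot}, closure = {Aircraft, Origin, DepTime, Pilot} → lossy.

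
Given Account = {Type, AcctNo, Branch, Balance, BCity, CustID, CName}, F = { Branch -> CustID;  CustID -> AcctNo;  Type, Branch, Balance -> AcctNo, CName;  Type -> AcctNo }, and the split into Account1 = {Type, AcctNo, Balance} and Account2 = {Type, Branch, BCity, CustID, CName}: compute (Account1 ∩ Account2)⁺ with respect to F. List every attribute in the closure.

Type, AcctNo

Account1 ∩ Account2 = {Type}.
Type → AcctNo applies, adding AcctNo
Closure: {Type, AcctNo}.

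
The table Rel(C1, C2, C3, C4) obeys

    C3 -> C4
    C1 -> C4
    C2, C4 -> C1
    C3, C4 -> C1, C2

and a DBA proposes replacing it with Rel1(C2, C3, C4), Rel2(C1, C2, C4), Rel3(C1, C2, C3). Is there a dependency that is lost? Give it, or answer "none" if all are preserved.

none

C3 → C4 lies within Rel1.
C1 → C4 lies within Rel2.
C2, C4 → C1 lies within Rel2.
C3, C4 → C1, C2: restricted closure across fragments reaches C1, C2.
Every dependency is enforceable on the fragments, so the decomposition is dependency-preserving.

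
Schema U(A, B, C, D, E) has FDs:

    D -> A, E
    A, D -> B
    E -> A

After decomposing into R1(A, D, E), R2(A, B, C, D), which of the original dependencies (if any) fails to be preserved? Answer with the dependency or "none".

D → A, E lies within R1.
A, D → B lies within R2.
E → A lies within R1.
Every dependency is enforceable on the fragments, so the decomposition is dependency-preserving.

none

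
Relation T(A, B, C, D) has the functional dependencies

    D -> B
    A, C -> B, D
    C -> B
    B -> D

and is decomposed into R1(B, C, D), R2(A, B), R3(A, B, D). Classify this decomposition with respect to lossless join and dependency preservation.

Lossless test (chase): Rows 1 and 2 agree on B; apply B→D and equate their D entries. No row becomes fully distinguished — the join is lossy.
Dependency preservation: A, C → B, D is not contained in any single fragment, but the restricted closure of its left-hand side across the fragments still reaches the right-hand side; the remaining FDs each lie inside some fragment. All dependencies are preserved.

lossy but dependency-preserving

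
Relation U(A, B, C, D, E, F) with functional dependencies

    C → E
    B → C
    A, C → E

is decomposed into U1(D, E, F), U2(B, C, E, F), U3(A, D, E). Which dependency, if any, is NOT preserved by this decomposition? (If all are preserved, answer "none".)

none

C → E lies within U2.
B → C lies within U2.
A, C → E: restricted closure across fragments reaches E.
Every dependency is enforceable on the fragments, so the decomposition is dependency-preserving.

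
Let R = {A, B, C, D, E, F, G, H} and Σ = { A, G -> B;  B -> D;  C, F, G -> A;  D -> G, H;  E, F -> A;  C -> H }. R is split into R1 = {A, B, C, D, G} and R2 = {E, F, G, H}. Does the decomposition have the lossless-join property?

Common attributes: R1 ∩ R2 = {G}.
No dependency enlarges {G}, so (G)⁺ = {G}.
The closure contains neither all of R1 = {A, B, C, D, G} nor all of R2 = {E, F, G, H}, so the common attributes are not a superkey of either fragment. The join is lossy.

No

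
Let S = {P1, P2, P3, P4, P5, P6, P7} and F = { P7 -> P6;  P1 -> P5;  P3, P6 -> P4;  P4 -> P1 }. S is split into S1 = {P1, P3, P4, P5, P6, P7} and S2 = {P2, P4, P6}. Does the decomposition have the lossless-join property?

No

Common attributes: S1 ∩ S2 = {P4, P6}.
Closure of {P4, P6}: P4 → P1 applies, adding P1; P1 → P5 applies, adding P5. So (P4, P6)⁺ = {P1, P4, P5, P6}.
The closure contains neither all of S1 = {P1, P3, P4, P5, P6, P7} nor all of S2 = {P2, P4, P6}, so the common attributes are not a superkey of either fragment. The join is lossy.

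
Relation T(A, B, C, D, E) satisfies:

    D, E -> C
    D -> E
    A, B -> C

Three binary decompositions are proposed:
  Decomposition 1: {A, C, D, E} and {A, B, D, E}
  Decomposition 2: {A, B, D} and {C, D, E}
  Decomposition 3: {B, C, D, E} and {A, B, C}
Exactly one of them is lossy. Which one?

Decomposition 3

Decomposition 1: common = {A, D, E}, closure = {A, C, D, E} → lossless.
Decomposition 2: common = {D}, closure = {C, D, E} → lossless.
Decomposition 3: common = {B, C}, closure = {B, C} → lossy.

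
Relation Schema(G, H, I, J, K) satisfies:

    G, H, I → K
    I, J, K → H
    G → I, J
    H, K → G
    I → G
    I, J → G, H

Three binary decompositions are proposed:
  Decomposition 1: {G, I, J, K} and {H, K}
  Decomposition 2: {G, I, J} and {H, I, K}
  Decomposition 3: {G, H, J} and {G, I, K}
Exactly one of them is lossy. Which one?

Decomposition 1: common = {K}, closure = {K} → lossy.
Decomposition 2: common = {I}, closure = {G, H, I, J, K} → lossless.
Decomposition 3: common = {G}, closure = {G, H, I, J, K} → lossless.

Decomposition 1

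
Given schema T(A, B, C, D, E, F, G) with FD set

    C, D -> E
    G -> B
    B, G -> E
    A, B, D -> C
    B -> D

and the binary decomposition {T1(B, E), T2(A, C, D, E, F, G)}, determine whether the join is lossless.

Common attributes: T1 ∩ T2 = {E}.
No dependency enlarges {E}, so (E)⁺ = {E}.
The closure contains neither all of T1 = {B, E} nor all of T2 = {A, C, D, E, F, G}, so the common attributes are not a superkey of either fragment. The join is lossy.

No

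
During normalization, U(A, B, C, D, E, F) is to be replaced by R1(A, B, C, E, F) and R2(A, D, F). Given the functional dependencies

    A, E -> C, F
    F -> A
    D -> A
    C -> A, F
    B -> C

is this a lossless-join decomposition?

No

Common attributes: R1 ∩ R2 = {A, F}.
No dependency enlarges {A, F}, so (A, F)⁺ = {A, F}.
The closure contains neither all of R1 = {A, B, C, E, F} nor all of R2 = {A, D, F}, so the common attributes are not a superkey of either fragment. The join is lossy.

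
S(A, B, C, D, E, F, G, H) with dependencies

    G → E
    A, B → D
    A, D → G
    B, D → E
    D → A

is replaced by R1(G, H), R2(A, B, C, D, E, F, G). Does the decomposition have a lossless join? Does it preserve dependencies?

Lossless test: (G)⁺ = {E, G}, which is a superkey of neither fragment — lossy.
Dependency preservation: every FD's attributes lie within a single fragment, so each can be enforced locally — preserved.

lossy but dependency-preserving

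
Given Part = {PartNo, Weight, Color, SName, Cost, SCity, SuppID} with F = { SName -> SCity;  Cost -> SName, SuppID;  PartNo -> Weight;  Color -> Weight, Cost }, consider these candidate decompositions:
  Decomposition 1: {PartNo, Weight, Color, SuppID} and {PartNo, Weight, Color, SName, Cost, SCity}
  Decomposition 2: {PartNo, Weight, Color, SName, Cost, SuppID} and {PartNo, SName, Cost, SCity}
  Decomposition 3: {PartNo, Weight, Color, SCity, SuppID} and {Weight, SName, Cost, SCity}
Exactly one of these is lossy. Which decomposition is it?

Decomposition 3

Decomposition 1: common = {PartNo, Weight, Color}, closure = {PartNo, Weight, Color, SName, Cost, SCity, SuppID} → lossless.
Decomposition 2: common = {PartNo, SName, Cost}, closure = {PartNo, Weight, SName, Cost, SCity, SuppID} → lossless.
Decomposition 3: common = {Weight, SCity}, closure = {Weight, SCity} → lossy.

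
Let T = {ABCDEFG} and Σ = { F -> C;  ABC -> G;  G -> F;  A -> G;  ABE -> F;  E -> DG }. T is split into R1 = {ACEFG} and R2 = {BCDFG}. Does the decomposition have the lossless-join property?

Common attributes: R1 ∩ R2 = {CFG}.
No dependency enlarges {CFG}, so (CFG)⁺ = {CFG}.
The closure contains neither all of R1 = {ACEFG} nor all of R2 = {BCDFG}, so the common attributes are not a superkey of either fragment. The join is lossy.

No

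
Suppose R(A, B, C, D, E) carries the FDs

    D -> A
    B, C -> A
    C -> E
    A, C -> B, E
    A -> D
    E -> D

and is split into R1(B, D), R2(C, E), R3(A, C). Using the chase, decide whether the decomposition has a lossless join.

No

Chase test. Columns are A, B, C, D, E; row i has aⱼ where attribute j ∈ Ri, else bᵢⱼ.
Initial tableau (one row per fragment):
  row 1: b11 a2 b13 a4 b15
  row 2: b21 b22 a3 b24 a5
  row 3: a1 b32 a3 b34 b35
Rows 2 and 3 agree on C; apply C→E and equate their E entries.
Rows 2 and 3 agree on E; apply E→D and equate their D entries.
Rows 2 and 3 agree on D; apply D→A and equate their A entries.
Rows 2 and 3 agree on A, C; apply A, C→B, E and equate their B, E entries.
No row becomes fully distinguished — the join is lossy.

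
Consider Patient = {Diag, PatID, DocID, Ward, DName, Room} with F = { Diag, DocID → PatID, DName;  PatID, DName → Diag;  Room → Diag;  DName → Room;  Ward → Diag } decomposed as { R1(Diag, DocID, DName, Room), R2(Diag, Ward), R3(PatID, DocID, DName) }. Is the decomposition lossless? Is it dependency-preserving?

Lossless test (chase): Rows 1 and 3 agree on DName; apply DName→Room and equate their Room entries. Rows 1 and 3 agree on Room; apply Room→Diag and equate their Diag entries. Rows 1 and 3 agree on Diag, DocID; apply Diag, DocID→PatID, DName and equate their PatID, DName entries. No row becomes fully distinguished — the join is lossy.
Dependency preservation: Diag, DocID → PatID, DName; PatID, DName → Diag are not contained in any single fragment, but the restricted closure of each left-hand side across the fragments still reaches the right-hand side; the remaining FDs each lie inside some fragment. All dependencies are preserved.

lossy but dependency-preserving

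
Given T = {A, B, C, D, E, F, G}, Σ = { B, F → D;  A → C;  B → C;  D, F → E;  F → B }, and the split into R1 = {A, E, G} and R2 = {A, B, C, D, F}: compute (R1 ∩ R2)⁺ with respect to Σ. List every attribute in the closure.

R1 ∩ R2 = {A}.
A → C applies, adding C
Closure: {A, C}.

A, C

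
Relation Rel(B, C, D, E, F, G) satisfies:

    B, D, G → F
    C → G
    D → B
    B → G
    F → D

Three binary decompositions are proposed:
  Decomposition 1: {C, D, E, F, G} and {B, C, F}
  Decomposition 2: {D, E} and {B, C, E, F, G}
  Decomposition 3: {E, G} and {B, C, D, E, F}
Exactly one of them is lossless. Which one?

Decomposition 1

Decomposition 1: common = {C, F}, closure = {B, C, D, F, G} → lossless.
Decomposition 2: common = {E}, closure = {E} → lossy.
Decomposition 3: common = {E}, closure = {E} → lossy.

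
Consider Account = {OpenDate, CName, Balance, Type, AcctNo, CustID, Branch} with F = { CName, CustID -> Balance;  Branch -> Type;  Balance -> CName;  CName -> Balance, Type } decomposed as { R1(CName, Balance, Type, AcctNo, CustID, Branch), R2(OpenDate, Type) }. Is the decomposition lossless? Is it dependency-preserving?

lossy but dependency-preserving

Lossless test: (Type)⁺ = {Type}, which is a superkey of neither fragment — lossy.
Dependency preservation: every FD's attributes lie within a single fragment, so each can be enforced locally — preserved.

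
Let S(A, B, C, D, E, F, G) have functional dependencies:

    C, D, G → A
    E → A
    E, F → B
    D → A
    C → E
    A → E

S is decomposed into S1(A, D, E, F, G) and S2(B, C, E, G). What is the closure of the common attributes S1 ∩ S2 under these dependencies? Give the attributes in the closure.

A, E, G

S1 ∩ S2 = {E, G}.
E → A applies, adding A
Closure: {A, E, G}.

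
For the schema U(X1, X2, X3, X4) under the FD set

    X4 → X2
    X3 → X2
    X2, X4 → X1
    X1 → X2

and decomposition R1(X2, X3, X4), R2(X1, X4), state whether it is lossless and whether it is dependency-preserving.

lossless but not dependency-preserving

Lossless test: (X4)⁺ = {X1, X2, X4}, which contains all of one fragment — lossless.
Dependency preservation: the restricted closure of {X1} across the fragments never reaches {X2}, so X1 → X2 cannot be enforced without a join — not preserved.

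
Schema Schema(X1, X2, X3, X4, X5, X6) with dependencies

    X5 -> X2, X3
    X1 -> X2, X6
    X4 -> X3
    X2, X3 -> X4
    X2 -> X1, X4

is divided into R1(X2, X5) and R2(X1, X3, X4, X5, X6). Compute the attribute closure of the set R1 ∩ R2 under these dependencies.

R1 ∩ R2 = {X5}.
X5 → X2, X3 applies, adding X2, X3
X2, X3 → X4 applies, adding X4
X2 → X1, X4 applies, adding X1
X1 → X2, X6 applies, adding X6
Closure: {X1, X2, X3, X4, X5, X6}.

X1, X2, X3, X4, X5, X6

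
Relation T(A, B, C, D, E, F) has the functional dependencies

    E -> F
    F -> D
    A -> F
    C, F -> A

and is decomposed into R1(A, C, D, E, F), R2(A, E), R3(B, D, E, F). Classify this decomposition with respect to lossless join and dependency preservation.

lossy but dependency-preserving

Lossless test (chase): Rows 1 and 2 agree on E; apply E→F and equate their F entries. Rows 1 and 2 agree on F; apply F→D and equate their D entries. No row becomes fully distinguished — the join is lossy.
Dependency preservation: every FD's attributes lie within a single fragment, so each can be enforced locally — preserved.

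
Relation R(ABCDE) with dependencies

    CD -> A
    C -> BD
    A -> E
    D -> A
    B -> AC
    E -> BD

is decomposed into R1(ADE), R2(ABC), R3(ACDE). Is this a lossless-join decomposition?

Yes

Chase test. Columns are ABCDE; row i has aⱼ where attribute j ∈ Ri, else bᵢⱼ.
Initial tableau (one row per fragment):
  row 1: a1 b12 b13 a4 a5
  row 2: a1 a2 a3 b24 b25
  row 3: a1 b32 a3 a4 a5
Rows 2 and 3 agree on C; apply C→BD and equate their BD entries.
Rows 1 and 2 agree on A; apply A→E and equate their E entries.
Rows 1 and 2 agree on E; apply E→BD and equate their BD entries.
Rows 1 and 2 agree on B; apply B→AC and equate their AC entries.
Row 1 is now all distinguished symbols — the join is lossless.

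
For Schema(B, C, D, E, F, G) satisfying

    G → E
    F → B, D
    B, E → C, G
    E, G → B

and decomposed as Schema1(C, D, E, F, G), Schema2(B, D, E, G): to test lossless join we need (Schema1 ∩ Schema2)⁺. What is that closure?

B, C, D, E, G

Schema1 ∩ Schema2 = {D, E, G}.
E, G → B applies, adding B
B, E → C, G applies, adding C
Closure: {B, C, D, E, G}.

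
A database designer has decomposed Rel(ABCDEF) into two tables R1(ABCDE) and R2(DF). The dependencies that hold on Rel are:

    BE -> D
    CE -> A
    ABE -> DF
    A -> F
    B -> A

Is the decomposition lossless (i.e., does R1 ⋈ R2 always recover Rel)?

No

Common attributes: R1 ∩ R2 = {D}.
No dependency enlarges {D}, so (D)⁺ = {D}.
The closure contains neither all of R1 = {ABCDE} nor all of R2 = {DF}, so the common attributes are not a superkey of either fragment. The join is lossy.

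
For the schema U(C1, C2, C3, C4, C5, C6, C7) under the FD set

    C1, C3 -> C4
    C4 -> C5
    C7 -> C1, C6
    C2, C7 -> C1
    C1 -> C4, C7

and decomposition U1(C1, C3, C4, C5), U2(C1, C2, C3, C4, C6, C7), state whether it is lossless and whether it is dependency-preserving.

lossless and dependency-preserving

Lossless test: (C1, C3, C4)⁺ = {C1, C3, C4, C5, C6, C7}, which contains all of one fragment — lossless.
Dependency preservation: every FD's attributes lie within a single fragment, so each can be enforced locally — preserved.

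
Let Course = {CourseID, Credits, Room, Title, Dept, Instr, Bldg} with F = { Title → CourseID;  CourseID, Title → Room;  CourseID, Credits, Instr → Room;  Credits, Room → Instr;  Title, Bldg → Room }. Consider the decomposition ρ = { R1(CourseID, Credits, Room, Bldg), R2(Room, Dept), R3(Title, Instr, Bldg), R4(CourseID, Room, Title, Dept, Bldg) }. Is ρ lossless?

No

Chase test. Columns are CourseID, Credits, Room, Title, Dept, Instr, Bldg; row i has aⱼ where attribute j ∈ Ri, else bᵢⱼ.
Initial tableau (one row per fragment):
  row 1: a1 a2 a3 b14 b15 b16 a7
  row 2: b21 b22 a3 b24 a5 b26 b27
  row 3: b31 b32 b33 a4 b35 a6 a7
  row 4: a1 b42 a3 a4 a5 b46 a7
Rows 3 and 4 agree on Title; apply Title→CourseID and equate their CourseID entries.
Rows 3 and 4 agree on CourseID, Title; apply CourseID, Title→Room and equate their Room entries.
No row becomes fully distinguished — the join is lossy.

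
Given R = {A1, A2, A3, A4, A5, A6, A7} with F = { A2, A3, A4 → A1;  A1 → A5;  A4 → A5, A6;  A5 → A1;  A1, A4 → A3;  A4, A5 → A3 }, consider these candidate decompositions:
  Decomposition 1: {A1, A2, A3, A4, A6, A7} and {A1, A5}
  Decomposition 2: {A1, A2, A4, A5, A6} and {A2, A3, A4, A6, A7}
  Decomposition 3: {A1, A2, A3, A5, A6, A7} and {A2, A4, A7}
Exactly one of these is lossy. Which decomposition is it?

Decomposition 3

Decomposition 1: common = {A1}, closure = {A1, A5} → lossless.
Decomposition 2: common = {A2, A4, A6}, closure = {A1, A2, A3, A4, A5, A6} → lossless.
Decomposition 3: common = {A2, A7}, closure = {A2, A7} → lossy.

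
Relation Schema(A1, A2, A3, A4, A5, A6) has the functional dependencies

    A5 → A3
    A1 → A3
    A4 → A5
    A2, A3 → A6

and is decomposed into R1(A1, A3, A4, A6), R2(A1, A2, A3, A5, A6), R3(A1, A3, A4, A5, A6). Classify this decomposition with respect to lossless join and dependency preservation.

lossy but dependency-preserving

Lossless test (chase): Rows 1 and 3 agree on A4; apply A4→A5 and equate their A5 entries. No row becomes fully distinguished — the join is lossy.
Dependency preservation: every FD's attributes lie within a single fragment, so each can be enforced locally — preserved.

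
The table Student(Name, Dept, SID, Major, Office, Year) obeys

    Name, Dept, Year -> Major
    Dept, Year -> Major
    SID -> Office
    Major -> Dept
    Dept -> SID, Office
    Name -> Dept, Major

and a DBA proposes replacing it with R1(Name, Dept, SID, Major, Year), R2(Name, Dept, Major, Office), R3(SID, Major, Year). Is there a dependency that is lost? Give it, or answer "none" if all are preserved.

Check SID → Office: no single fragment contains all of {SID, Office}, and the restricted closure of {SID} across the fragments never reaches {Office}.
Name, Dept, Year → Major is preserved.
Dept, Year → Major is preserved.
Major → Dept is preserved.
Dept → SID, Office is preserved.
Name → Dept, Major is preserved.

SID -> Office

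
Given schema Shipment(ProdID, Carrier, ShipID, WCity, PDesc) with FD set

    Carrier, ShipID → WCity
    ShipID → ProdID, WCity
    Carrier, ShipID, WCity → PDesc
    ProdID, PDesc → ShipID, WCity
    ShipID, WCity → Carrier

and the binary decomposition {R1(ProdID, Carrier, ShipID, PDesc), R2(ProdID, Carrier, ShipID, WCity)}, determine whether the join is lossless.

Yes

Common attributes: R1 ∩ R2 = {ProdID, Carrier, ShipID}.
Closure of {ProdID, Carrier, ShipID}: Carrier, ShipID → WCity applies, adding WCity; Carrier, ShipID, WCity → PDesc applies, adding PDesc. So (ProdID, Carrier, ShipID)⁺ = {ProdID, Carrier, ShipID, WCity, PDesc}.
This closure contains every attribute of R1, so R1 ∩ R2 → R1. The join is lossless.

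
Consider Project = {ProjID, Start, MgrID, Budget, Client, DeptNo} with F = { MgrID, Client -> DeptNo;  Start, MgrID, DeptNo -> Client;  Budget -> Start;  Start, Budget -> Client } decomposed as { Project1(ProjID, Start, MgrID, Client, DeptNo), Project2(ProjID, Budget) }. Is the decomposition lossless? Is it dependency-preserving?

lossy and not dependency-preserving

Lossless test: (ProjID)⁺ = {ProjID}, which is a superkey of neither fragment — lossy.
Dependency preservation: the restricted closure of {Budget} across the fragments never reaches {Start}, so Budget → Start cannot be enforced without a join — not preserved.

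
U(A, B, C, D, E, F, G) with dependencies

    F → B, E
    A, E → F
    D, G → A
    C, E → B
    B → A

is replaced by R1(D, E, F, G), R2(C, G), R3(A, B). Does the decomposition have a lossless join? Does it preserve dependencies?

Lossless test (chase): applying each FD to every pair of rows produces no changes in the tableau, so no row becomes fully distinguished — the join is lossy.
Dependency preservation: the restricted closure of {F} across the fragments never reaches {B, E}, so F → B, E cannot be enforced without a join — not preserved.

lossy and not dependency-preserving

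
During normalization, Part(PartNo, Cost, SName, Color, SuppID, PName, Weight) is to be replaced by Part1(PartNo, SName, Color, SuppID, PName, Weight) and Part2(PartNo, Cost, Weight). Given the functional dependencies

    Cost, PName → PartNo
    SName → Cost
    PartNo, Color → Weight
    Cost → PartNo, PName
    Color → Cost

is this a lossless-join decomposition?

Common attributes: Part1 ∩ Part2 = {PartNo, Weight}.
No dependency enlarges {PartNo, Weight}, so (PartNo, Weight)⁺ = {PartNo, Weight}.
The closure contains neither all of Part1 = {PartNo, SName, Color, SuppID, PName, Weight} nor all of Part2 = {PartNo, Cost, Weight}, so the common attributes are not a superkey of either fragment. The join is lossy.

No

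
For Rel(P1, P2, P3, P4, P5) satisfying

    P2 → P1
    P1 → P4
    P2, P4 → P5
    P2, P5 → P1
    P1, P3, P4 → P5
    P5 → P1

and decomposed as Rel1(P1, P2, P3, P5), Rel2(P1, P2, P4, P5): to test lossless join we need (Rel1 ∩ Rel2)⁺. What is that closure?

Rel1 ∩ Rel2 = {P1, P2, P5}.
P1 → P4 applies, adding P4
Closure: {P1, P2, P4, P5}.

P1, P2, P4, P5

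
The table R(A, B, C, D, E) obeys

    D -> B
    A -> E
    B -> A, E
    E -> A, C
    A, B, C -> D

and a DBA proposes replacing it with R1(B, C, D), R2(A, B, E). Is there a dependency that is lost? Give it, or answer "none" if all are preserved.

E -> A, C

Check E → A, C: no single fragment contains all of {A, C, E}, and the restricted closure of {E} across the fragments never reaches {A, C}.
D → B is preserved.
A → E is preserved.
B → A, E is preserved.
A, B, C → D is preserved.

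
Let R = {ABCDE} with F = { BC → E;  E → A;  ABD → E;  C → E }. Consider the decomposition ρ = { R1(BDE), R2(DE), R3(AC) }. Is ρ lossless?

Chase test. Columns are ABCDE; row i has aⱼ where attribute j ∈ Ri, else bᵢⱼ.
Initial tableau (one row per fragment):
  row 1: b11 a2 b13 a4 a5
  row 2: b21 b22 b23 a4 a5
  row 3: a1 b32 a3 b34 b35
Rows 1 and 2 agree on E; apply E→A and equate their A entries.
No row becomes fully distinguished — the join is lossy.

No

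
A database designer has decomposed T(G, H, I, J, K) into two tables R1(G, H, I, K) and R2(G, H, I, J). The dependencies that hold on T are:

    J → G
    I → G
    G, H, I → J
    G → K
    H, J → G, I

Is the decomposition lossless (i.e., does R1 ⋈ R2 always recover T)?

Yes

Common attributes: R1 ∩ R2 = {G, H, I}.
Closure of {G, H, I}: G, H, I → J applies, adding J; G → K applies, adding K. So (G, H, I)⁺ = {G, H, I, J, K}.
This closure contains every attribute of R1, so R1 ∩ R2 → R1. The join is lossless.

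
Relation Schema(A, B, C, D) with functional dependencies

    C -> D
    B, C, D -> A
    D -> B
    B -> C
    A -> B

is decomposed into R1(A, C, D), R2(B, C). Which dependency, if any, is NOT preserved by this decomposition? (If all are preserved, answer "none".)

C → D lies within R1.
B, C, D → A: restricted closure across fragments reaches A.
D → B: restricted closure across fragments reaches B.
B → C lies within R2.
A → B: restricted closure across fragments reaches B.
Every dependency is enforceable on the fragments, so the decomposition is dependency-preserving.

none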